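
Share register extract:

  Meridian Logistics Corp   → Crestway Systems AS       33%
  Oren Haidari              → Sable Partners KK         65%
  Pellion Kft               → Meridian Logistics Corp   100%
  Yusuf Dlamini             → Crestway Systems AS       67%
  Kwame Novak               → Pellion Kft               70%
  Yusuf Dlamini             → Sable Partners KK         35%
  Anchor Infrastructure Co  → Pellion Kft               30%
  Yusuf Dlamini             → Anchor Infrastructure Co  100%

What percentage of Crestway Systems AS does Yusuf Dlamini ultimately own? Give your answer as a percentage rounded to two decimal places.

76.90%

Yusuf reaches Crestway along 2 paths.
Direct stake: 67% = 67%.
Via Anchor → Pellion → Meridian: 100% × 30% × 100% × 33% = 9.9%.
Total: 67% + 9.9% = 76.9%.
Rounded: 76.90%.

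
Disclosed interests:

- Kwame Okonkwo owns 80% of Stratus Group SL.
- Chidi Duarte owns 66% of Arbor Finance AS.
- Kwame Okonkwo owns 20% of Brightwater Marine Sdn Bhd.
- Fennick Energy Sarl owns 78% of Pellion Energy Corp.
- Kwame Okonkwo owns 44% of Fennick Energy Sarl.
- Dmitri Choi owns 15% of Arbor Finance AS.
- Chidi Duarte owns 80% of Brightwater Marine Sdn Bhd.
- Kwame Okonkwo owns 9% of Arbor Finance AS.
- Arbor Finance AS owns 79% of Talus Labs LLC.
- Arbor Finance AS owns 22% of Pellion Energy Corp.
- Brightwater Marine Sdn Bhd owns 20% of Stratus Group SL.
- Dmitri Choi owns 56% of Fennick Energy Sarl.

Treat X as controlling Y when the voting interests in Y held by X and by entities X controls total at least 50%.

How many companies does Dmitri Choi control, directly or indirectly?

2

Dmitri holds 56% of Fennick, so Dmitri controls Fennick.
Fennick holds 78% of Pellion, so Dmitri controls Pellion.
No other company's threshold is met.
Dmitri controls 2 companies.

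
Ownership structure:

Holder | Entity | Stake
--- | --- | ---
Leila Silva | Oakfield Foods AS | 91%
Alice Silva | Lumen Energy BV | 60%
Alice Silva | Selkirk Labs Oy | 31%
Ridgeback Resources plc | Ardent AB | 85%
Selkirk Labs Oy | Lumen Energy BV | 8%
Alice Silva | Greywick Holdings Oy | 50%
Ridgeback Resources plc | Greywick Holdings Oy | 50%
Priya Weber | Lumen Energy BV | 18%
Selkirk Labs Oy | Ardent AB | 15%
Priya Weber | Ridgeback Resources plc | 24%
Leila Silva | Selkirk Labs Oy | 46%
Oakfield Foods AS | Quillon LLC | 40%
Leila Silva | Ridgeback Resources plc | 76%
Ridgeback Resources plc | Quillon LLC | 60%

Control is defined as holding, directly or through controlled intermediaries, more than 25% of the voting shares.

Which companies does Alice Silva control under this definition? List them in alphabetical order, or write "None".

Greywick Holdings Oy, Lumen Energy BV, Selkirk Labs Oy

Alice holds 31% of Selkirk, so Alice controls Selkirk.
Alice and Selkirk together hold 60% + 8% = 68% of Lumen, so Alice controls Lumen.
Alice holds 50% of Greywick, so Alice controls Greywick.
No other company's threshold is met.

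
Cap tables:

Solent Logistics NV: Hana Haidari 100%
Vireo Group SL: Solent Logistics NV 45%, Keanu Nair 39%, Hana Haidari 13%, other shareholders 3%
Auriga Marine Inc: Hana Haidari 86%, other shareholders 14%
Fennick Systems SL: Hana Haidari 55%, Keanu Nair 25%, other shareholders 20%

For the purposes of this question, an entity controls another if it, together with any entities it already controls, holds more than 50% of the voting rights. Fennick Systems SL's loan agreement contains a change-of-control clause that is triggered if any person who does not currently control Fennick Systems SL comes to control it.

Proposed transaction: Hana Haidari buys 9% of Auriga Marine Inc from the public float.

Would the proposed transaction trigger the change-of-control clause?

The purchase changes only Hana's holdings, so Hana is the only person who could newly come to control Fennick.
Hana holds 55% of Fennick, so Hana controls Fennick.
So Hana already controls Fennick before the transaction.
After the purchase, Hana's direct stake in Auriga rises to 86% + 9% = 95%.
Hana controlled Fennick already, so this is not a new person acquiring control; every other person's position is unchanged or reduced.
No new person acquires control, so the clause is not triggered.

No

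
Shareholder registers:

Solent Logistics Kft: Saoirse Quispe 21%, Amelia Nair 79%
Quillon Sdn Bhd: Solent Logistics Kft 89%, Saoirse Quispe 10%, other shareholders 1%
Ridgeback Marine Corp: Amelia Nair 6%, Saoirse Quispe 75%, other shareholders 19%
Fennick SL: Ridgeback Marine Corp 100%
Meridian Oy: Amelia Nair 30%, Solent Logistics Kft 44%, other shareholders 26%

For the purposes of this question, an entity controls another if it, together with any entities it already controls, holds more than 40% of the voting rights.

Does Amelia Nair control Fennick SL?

No

Amelia holds 79% of Solent, so Amelia controls Solent.
Solent holds 89% of Quillon, so Amelia controls Quillon.
Amelia and Solent together hold 30% + 44% = 74% of Meridian, so Amelia controls Meridian.
Neither Amelia nor any entity Amelia controls holds any voting interest in Fennick.
So Amelia does not control Fennick.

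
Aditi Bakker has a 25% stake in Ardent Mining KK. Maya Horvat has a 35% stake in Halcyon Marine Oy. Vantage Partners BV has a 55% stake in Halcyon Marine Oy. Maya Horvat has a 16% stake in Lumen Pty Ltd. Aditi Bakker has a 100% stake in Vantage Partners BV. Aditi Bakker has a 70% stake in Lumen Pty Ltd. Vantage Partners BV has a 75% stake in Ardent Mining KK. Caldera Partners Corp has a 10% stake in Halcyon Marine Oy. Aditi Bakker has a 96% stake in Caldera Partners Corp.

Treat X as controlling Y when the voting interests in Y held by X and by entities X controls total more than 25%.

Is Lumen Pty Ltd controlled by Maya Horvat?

Maya holds 35% of Halcyon, so Maya controls Halcyon.
In Lumen, Maya's side holds only 16%, not > 25%.
So Maya does not control Lumen.

No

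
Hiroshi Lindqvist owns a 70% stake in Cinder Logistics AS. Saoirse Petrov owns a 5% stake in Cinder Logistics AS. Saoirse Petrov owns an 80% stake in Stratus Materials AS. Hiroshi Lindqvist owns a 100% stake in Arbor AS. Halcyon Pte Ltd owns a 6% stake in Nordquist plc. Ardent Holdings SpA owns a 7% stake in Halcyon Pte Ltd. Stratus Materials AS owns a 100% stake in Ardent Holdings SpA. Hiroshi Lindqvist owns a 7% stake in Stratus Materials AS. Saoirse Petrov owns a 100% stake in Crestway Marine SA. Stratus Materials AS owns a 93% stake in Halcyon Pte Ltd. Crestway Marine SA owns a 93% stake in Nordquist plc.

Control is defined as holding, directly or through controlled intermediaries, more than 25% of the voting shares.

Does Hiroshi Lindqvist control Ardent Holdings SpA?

No

Hiroshi holds 70% of Cinder, so Hiroshi controls Cinder.
Hiroshi holds 100% of Arbor, so Hiroshi controls Arbor.
Neither Hiroshi nor any entity Hiroshi controls holds any voting interest in Ardent.
So Hiroshi does not control Ardent.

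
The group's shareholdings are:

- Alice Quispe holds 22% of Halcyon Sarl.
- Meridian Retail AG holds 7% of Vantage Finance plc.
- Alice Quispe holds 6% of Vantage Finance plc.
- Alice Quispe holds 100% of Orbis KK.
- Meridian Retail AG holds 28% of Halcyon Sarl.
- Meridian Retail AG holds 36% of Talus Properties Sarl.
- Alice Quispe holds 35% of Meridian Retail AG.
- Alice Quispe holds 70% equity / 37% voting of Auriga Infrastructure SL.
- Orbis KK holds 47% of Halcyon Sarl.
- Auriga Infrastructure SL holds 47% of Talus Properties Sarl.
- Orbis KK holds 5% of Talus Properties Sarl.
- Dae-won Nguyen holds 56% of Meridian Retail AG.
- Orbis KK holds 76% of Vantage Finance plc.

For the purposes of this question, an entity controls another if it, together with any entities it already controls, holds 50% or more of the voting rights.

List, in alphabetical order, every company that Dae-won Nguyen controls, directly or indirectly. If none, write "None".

Meridian Retail AG

Dae-won holds 56% of Meridian, so Dae-won controls Meridian.
No other company's threshold is met.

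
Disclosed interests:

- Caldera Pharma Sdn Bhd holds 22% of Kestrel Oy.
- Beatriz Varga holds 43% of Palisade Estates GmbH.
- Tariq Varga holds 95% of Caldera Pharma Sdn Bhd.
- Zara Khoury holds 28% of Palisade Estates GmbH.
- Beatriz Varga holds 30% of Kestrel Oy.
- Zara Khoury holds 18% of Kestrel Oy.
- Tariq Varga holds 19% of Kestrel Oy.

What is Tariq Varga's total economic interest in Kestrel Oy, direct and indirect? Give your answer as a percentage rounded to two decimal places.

Tariq reaches Kestrel along 2 paths.
Via Caldera: 95% × 22% = 20.9%.
Direct stake: 19% = 19%.
Total: 20.9% + 19% = 39.9%.
Rounded: 39.90%.

39.90%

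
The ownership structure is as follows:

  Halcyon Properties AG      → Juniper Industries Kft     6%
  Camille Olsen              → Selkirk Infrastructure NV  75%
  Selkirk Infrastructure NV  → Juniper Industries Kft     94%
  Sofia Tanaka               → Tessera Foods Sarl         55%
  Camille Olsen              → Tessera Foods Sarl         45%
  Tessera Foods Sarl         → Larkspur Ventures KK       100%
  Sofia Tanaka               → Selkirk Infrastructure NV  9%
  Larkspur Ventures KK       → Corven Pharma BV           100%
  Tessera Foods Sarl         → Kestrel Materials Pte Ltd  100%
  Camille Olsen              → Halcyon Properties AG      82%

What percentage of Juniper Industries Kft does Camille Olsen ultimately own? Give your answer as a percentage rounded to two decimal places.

75.42%

Camille reaches Juniper along 2 paths.
Via Halcyon: 82% × 6% = 4.92%.
Via Selkirk: 75% × 94% = 70.5%.
Total: 4.92% + 70.5% = 75.42%.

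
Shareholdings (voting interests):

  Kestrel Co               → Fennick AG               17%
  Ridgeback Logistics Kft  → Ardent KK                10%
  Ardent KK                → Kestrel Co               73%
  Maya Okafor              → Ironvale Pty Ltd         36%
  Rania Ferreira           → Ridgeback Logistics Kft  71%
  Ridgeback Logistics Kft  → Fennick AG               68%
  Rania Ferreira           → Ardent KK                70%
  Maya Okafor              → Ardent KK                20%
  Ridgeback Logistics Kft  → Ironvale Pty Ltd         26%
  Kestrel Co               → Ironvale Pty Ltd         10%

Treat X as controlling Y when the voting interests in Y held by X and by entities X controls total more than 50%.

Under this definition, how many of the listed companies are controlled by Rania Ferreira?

Rania holds 71% of Ridgeback, so Rania controls Ridgeback.
Ridgeback and Rania together hold 10% + 70% = 80% of Ardent, so Rania controls Ardent.
Ardent holds 73% of Kestrel, so Rania controls Kestrel.
Kestrel and Ridgeback together hold 17% + 68% = 85% of Fennick, so Rania controls Fennick.
No other company's threshold is met.
Rania controls 4 companies.

4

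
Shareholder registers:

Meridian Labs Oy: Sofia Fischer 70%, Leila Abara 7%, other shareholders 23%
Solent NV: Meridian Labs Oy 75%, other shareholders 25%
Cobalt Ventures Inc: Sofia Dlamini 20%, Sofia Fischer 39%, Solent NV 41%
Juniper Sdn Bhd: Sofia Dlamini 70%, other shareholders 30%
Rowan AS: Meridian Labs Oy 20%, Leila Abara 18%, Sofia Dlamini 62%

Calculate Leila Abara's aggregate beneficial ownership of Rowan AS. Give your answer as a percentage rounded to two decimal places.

19.40%

Leila reaches Rowan along 2 paths.
Via Meridian: 7% × 20% = 1.4%.
Direct stake: 18% = 18%.
Total: 1.4% + 18% = 19.4%.
Rounded: 19.40%.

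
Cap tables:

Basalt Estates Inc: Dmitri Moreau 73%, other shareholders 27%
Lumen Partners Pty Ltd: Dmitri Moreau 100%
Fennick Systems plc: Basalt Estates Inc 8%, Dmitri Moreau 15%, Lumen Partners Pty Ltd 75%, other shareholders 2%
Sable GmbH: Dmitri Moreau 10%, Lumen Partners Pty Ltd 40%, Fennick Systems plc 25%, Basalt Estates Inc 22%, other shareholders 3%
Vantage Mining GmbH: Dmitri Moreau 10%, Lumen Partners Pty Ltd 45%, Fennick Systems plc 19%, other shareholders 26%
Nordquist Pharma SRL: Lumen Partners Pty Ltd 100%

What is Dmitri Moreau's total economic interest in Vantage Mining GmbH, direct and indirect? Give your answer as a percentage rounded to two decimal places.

Dmitri reaches Vantage along 5 paths.
Direct stake: 10% = 10%.
Via Lumen: 100% × 45% = 45%.
Via Basalt → Fennick: 73% × 8% × 19% = 1.1096%.
Via Fennick: 15% × 19% = 2.85%.
Via Lumen → Fennick: 100% × 75% × 19% = 14.25%.
Total: 10% + 45% + 1.1096% + 2.85% + 14.25% = 73.2096%.
Rounded: 73.21%.

73.21%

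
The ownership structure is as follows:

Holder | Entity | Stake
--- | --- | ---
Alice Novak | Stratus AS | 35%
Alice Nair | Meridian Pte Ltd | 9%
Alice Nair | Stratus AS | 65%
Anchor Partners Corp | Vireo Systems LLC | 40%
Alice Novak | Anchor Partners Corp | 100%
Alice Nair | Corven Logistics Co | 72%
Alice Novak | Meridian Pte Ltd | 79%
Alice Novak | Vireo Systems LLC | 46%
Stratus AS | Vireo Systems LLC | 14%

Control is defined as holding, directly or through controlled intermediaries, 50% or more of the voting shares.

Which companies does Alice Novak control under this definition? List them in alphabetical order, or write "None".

Anchor Partners Corp, Meridian Pte Ltd, Vireo Systems LLC

Alice Novak holds 100% of Anchor, so Alice Novak controls Anchor.
Alice Novak holds 79% of Meridian, so Alice Novak controls Meridian.
Anchor and Alice Novak together hold 40% + 46% = 86% of Vireo, so Alice Novak controls Vireo.
No other company's threshold is met.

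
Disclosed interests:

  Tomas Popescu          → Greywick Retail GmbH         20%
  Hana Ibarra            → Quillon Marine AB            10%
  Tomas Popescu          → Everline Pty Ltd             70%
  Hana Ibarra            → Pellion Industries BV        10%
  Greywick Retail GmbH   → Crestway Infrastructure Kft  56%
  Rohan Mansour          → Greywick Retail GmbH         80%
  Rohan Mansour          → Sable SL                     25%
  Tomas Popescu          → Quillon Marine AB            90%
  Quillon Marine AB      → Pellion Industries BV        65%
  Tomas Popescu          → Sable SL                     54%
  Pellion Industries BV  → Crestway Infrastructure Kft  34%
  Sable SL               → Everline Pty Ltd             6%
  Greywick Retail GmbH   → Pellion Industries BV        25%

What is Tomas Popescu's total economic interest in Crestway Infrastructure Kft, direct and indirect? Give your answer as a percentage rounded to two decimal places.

Tomas reaches Crestway along 3 paths.
Via Greywick: 20% × 56% = 11.2%.
Via Greywick → Pellion: 20% × 25% × 34% = 1.7%.
Via Quillon → Pellion: 90% × 65% × 34% = 19.89%.
Total: 11.2% + 1.7% + 19.89% = 32.79%.

32.79%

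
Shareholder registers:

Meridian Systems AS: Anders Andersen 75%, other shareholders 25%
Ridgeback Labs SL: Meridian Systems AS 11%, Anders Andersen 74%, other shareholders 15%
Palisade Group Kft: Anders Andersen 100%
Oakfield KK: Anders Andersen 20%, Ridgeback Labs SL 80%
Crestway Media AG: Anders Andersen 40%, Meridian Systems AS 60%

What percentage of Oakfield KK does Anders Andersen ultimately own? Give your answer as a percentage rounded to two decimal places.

Anders reaches Oakfield along 3 paths.
Direct stake: 20% = 20%.
Via Meridian → Ridgeback: 75% × 11% × 80% = 6.6%.
Via Ridgeback: 74% × 80% = 59.2%.
Total: 20% + 6.6% + 59.2% = 85.8%.
Rounded: 85.80%.

85.80%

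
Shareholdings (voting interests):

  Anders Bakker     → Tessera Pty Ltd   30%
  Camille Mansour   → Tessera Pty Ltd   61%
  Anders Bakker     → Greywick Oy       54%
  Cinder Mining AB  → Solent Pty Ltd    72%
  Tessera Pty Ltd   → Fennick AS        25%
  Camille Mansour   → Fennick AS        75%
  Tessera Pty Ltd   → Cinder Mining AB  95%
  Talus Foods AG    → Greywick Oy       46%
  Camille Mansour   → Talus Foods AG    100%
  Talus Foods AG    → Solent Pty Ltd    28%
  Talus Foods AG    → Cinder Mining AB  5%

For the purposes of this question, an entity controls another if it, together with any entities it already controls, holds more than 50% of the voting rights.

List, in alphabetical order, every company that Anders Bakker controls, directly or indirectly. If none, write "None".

Greywick Oy

Anders holds 54% of Greywick, so Anders controls Greywick.
No other company's threshold is met.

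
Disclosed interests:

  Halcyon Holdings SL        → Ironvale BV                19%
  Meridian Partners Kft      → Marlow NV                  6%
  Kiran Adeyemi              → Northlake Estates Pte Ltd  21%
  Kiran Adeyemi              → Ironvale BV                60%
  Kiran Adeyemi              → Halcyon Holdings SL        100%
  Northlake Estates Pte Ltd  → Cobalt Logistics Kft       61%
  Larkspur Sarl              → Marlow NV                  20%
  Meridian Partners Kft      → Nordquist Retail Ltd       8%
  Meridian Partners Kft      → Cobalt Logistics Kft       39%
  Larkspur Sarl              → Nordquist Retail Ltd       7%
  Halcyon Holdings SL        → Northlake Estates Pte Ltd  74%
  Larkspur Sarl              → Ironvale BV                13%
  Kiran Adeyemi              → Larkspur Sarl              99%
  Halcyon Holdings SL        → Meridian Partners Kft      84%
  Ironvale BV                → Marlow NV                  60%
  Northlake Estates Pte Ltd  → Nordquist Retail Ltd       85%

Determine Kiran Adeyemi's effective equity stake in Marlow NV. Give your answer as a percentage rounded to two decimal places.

79.96%

Kiran reaches Marlow along 5 paths.
Via Halcyon → Meridian: 100% × 84% × 6% = 5.04%.
Via Larkspur: 99% × 20% = 19.8%.
Via Halcyon → Ironvale: 100% × 19% × 60% = 11.4%.
Via Ironvale: 60% × 60% = 36%.
Via Larkspur → Ironvale: 99% × 13% × 60% = 7.722%.
Total: 5.04% + 19.8% + 11.4% + 36% + 7.722% = 79.962%.
Rounded: 79.96%.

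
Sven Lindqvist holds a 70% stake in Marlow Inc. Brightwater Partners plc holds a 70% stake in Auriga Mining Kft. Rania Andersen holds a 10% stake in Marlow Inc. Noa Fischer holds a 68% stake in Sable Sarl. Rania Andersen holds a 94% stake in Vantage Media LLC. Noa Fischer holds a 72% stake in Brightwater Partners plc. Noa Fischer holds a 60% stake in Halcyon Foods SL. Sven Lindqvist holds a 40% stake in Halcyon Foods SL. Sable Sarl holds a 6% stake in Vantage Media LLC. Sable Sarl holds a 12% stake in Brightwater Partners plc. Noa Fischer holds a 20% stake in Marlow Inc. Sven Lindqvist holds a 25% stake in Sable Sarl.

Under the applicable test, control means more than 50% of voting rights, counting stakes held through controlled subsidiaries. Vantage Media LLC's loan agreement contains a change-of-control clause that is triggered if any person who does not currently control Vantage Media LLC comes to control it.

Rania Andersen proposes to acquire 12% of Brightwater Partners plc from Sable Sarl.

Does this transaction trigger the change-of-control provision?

The purchase adds only to Rania's holdings (Sable's stake shrinks), so Rania is the only person who could newly come to control Vantage.
Rania holds 94% of Vantage, so Rania controls Vantage.
So Rania already controls Vantage before the transaction.
After the purchase, Rania holds 12% of Brightwater directly, and Sable's stake falls to 0%.
Rania controlled Vantage already, so this is not a new person acquiring control; every other person's position is unchanged or reduced.
No new person acquires control, so the clause is not triggered.

No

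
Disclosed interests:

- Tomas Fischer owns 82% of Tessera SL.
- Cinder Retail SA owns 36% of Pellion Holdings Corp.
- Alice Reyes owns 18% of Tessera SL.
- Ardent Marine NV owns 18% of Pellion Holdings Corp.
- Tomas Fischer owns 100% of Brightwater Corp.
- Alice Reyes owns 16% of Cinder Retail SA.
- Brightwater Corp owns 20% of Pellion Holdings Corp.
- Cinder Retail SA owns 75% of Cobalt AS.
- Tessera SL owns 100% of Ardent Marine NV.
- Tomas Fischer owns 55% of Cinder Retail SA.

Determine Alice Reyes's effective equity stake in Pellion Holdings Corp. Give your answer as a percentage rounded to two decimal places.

Alice reaches Pellion along 2 paths.
Via Tessera → Ardent: 18% × 100% × 18% = 3.24%.
Via Cinder: 16% × 36% = 5.76%.
Total: 3.24% + 5.76% = 9%.
Rounded: 9.00%.

9.00%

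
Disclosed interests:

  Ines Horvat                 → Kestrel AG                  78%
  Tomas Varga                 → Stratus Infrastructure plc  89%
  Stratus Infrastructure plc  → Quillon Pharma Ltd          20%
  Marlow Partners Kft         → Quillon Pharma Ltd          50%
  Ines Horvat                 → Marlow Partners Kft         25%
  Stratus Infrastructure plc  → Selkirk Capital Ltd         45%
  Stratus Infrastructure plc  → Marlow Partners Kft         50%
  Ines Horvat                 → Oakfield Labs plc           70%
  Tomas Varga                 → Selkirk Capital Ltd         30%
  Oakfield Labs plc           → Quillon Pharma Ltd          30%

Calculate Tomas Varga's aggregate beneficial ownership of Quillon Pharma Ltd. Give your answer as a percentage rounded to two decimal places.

Tomas reaches Quillon along 2 paths.
Via Stratus: 89% × 20% = 17.8%.
Via Stratus → Marlow: 89% × 50% × 50% = 22.25%.
Total: 17.8% + 22.25% = 40.05%.

40.05%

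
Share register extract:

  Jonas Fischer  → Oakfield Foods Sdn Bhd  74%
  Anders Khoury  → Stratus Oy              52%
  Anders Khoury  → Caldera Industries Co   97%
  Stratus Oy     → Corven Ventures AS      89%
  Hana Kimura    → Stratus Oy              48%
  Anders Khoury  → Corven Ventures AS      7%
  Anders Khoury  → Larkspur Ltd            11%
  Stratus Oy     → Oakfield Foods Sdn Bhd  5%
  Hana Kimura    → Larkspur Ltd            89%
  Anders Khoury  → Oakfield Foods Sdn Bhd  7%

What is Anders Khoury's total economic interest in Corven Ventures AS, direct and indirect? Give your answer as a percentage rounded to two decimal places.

53.28%

Anders reaches Corven along 2 paths.
Via Stratus: 52% × 89% = 46.28%.
Direct stake: 7% = 7%.
Total: 46.28% + 7% = 53.28%.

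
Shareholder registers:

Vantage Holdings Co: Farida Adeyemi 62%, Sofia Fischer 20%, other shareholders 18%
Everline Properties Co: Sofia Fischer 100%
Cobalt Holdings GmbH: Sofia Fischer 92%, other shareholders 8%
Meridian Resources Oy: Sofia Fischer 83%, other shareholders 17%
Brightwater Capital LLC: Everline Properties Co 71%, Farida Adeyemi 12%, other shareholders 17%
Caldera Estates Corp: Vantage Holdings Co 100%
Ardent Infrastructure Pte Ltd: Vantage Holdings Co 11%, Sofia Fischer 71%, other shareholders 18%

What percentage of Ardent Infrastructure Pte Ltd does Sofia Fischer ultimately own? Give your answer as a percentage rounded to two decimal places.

73.20%

Sofia reaches Ardent along 2 paths.
Via Vantage: 20% × 11% = 2.2%.
Direct stake: 71% = 71%.
Total: 2.2% + 71% = 73.2%.
Rounded: 73.20%.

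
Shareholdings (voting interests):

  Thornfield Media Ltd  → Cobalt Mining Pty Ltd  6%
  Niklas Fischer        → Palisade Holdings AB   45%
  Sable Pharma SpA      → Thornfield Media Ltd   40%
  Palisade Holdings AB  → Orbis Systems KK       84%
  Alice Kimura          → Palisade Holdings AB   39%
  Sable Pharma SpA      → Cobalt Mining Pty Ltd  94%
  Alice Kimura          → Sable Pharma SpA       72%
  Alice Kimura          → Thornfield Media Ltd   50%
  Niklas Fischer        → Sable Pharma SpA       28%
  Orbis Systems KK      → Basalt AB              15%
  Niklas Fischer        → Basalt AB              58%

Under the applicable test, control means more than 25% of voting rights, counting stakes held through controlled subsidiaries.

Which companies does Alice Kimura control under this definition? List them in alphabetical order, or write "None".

Alice holds 39% of Palisade, so Alice controls Palisade.
Alice holds 72% of Sable, so Alice controls Sable.
Palisade holds 84% of Orbis, so Alice controls Orbis.
Alice and Sable together hold 50% + 40% = 90% of Thornfield, so Alice controls Thornfield.
Thornfield and Sable together hold 6% + 94% = 100% of Cobalt, so Alice controls Cobalt.
No other company's threshold is met.

Cobalt Mining Pty Ltd, Orbis Systems KK, Palisade Holdings AB, Sable Pharma SpA, Thornfield Media Ltd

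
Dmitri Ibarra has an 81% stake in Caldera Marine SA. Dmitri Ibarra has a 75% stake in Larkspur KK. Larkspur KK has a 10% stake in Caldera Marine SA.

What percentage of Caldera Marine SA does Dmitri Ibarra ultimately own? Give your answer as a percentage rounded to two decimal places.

Dmitri reaches Caldera along 2 paths.
Via Larkspur: 75% × 10% = 7.5%.
Direct stake: 81% = 81%.
Total: 7.5% + 81% = 88.5%.
Rounded: 88.50%.

88.50%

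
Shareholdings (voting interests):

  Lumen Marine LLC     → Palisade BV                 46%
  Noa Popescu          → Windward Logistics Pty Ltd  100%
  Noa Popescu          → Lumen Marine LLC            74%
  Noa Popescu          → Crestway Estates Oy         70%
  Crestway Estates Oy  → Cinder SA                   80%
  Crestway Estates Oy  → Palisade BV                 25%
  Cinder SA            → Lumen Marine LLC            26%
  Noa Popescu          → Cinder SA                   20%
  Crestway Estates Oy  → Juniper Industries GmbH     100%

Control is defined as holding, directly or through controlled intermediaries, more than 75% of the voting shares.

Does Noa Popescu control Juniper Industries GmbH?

Noa holds 100% of Windward, so Noa controls Windward.
Neither Noa nor any entity Noa controls holds any voting interest in Juniper.
So Noa does not control Juniper.

No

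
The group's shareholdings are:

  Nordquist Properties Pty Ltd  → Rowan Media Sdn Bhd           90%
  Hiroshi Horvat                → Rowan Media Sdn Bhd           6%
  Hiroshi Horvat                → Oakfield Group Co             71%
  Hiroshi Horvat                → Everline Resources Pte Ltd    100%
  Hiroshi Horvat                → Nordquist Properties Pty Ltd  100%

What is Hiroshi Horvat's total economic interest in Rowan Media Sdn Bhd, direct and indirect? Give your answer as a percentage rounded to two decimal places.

96.00%

Hiroshi reaches Rowan along 2 paths.
Direct stake: 6% = 6%.
Via Nordquist: 100% × 90% = 90%.
Total: 6% + 90% = 96%.
Rounded: 96.00%.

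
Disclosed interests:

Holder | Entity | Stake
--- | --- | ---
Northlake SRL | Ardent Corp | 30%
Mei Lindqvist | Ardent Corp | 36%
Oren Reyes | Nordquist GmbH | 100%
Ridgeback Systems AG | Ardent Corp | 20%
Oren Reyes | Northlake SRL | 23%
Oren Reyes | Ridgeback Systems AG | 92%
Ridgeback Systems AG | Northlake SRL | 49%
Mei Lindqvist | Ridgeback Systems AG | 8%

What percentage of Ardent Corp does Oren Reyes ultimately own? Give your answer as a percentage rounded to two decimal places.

Oren reaches Ardent along 3 paths.
Via Ridgeback: 92% × 20% = 18.4%.
Via Ridgeback → Northlake: 92% × 49% × 30% = 13.524%.
Via Northlake: 23% × 30% = 6.9%.
Total: 18.4% + 13.524% + 6.9% = 38.824%.
Rounded: 38.82%.

38.82%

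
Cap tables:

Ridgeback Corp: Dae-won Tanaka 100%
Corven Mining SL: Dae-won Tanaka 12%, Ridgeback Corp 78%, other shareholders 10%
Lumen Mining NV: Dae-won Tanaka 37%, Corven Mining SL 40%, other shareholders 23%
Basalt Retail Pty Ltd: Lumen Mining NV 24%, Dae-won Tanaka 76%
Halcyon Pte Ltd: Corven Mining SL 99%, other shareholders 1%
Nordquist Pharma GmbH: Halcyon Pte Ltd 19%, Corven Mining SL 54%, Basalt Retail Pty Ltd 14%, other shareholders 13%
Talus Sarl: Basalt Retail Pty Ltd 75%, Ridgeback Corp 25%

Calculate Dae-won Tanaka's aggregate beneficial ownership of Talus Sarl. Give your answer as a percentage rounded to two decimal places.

95.14%

Dae-won reaches Talus along 5 paths.
Via Lumen → Basalt: 37% × 24% × 75% = 6.66%.
Via Corven → Lumen → Basalt: 12% × 40% × 24% × 75% = 0.864%.
Via Ridgeback → Corven → Lumen → Basalt: 100% × 78% × 40% × 24% × 75% = 5.616%.
Via Basalt: 76% × 75% = 57%.
Via Ridgeback: 100% × 25% = 25%.
Total: 6.66% + 0.864% + 5.616% + 57% + 25% = 95.14%.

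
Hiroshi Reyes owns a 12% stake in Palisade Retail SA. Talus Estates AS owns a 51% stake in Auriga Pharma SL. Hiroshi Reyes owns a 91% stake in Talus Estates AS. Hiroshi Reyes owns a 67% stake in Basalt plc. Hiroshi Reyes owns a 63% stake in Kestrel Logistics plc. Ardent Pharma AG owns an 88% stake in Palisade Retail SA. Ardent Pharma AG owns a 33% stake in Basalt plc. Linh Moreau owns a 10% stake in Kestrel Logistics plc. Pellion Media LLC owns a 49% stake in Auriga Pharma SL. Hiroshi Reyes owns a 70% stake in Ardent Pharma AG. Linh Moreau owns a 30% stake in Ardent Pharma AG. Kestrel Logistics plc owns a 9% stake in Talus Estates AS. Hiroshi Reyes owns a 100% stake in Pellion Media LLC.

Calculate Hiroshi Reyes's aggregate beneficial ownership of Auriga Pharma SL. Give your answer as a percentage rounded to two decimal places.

98.30%

Hiroshi reaches Auriga along 3 paths.
Via Pellion: 100% × 49% = 49%.
Via Talus: 91% × 51% = 46.41%.
Via Kestrel → Talus: 63% × 9% × 51% = 2.8917%.
Total: 49% + 46.41% + 2.8917% = 98.3017%.
Rounded: 98.30%.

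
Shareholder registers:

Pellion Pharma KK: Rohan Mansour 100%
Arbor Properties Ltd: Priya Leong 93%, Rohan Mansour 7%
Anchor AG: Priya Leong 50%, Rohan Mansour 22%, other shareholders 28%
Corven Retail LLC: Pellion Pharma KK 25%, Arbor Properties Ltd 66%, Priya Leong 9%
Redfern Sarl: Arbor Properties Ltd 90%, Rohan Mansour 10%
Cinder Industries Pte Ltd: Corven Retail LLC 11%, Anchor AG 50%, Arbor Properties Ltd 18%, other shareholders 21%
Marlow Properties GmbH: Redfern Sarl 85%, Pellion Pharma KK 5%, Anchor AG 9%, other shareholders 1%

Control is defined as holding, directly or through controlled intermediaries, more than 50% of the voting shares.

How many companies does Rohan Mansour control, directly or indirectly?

1

Rohan holds 100% of Pellion, so Rohan controls Pellion.
No other company's threshold is met.
Rohan controls 1 company.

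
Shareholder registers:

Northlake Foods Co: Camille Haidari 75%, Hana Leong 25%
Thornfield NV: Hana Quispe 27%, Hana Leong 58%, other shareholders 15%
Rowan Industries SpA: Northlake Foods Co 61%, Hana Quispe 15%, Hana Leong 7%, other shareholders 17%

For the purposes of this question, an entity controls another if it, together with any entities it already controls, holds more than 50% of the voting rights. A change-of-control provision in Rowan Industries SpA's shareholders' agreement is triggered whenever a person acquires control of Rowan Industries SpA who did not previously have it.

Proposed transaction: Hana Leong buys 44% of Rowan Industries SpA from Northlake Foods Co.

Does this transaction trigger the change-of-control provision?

Yes

The purchase adds only to Hana Leong's holdings (Northlake's stake shrinks), so Hana Leong is the only person who could newly come to control Rowan.
Hana Leong holds 58% of Thornfield, so Hana Leong controls Thornfield.
In Rowan, Hana Leong's side holds only 7%, not > 50%.
So before the transaction, Hana Leong does not control Rowan.
After the purchase, Hana Leong's direct stake in Rowan rises to 7% + 44% = 51%, and Northlake's stake falls to 17%.
Hana Leong holds 51% of Rowan, so Hana Leong controls Rowan.
Hana Leong did not control Rowan before and does after, so the clause is triggered.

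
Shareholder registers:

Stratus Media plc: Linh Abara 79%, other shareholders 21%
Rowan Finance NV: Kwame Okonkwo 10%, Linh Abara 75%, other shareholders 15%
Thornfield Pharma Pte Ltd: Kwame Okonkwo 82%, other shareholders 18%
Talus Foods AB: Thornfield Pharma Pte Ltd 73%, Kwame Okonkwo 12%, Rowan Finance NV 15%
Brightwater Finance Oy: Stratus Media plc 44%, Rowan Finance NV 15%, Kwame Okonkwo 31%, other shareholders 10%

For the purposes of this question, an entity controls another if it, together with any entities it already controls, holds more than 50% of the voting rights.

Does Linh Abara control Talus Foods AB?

Linh holds 79% of Stratus, so Linh controls Stratus.
Linh holds 75% of Rowan, so Linh controls Rowan.
Stratus and Rowan together hold 44% + 15% = 59% of Brightwater, so Linh controls Brightwater.
In Talus, Linh's side holds only 15%, not > 50%.
So Linh does not control Talus.

No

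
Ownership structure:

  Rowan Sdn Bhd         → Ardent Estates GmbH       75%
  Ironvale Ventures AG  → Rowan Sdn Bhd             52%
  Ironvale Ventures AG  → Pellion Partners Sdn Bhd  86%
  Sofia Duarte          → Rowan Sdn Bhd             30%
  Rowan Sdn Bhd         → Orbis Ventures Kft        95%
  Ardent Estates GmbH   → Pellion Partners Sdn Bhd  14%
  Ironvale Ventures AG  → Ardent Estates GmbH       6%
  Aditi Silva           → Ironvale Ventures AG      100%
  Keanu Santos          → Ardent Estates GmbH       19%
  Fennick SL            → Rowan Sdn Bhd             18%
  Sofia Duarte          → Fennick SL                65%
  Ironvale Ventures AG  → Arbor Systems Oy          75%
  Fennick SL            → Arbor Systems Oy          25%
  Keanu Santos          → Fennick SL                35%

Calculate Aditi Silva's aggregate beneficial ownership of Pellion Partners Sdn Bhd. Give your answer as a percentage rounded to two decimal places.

92.30%

Aditi reaches Pellion along 3 paths.
Via Ironvale → Rowan → Ardent: 100% × 52% × 75% × 14% = 5.46%.
Via Ironvale → Ardent: 100% × 6% × 14% = 0.84%.
Via Ironvale: 100% × 86% = 86%.
Total: 5.46% + 0.84% + 86% = 92.3%.
Rounded: 92.30%.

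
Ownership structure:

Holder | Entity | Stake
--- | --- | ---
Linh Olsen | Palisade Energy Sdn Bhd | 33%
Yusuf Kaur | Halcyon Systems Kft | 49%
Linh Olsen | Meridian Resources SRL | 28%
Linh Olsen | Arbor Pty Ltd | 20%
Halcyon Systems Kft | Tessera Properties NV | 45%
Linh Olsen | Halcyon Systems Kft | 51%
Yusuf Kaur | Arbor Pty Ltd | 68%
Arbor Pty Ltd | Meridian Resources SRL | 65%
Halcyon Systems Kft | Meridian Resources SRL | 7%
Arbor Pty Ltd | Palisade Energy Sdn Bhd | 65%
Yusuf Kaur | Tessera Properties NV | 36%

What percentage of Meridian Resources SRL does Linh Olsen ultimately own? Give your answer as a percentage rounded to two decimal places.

Linh reaches Meridian along 3 paths.
Direct stake: 28% = 28%.
Via Halcyon: 51% × 7% = 3.57%.
Via Arbor: 20% × 65% = 13%.
Total: 28% + 3.57% + 13% = 44.57%.

44.57%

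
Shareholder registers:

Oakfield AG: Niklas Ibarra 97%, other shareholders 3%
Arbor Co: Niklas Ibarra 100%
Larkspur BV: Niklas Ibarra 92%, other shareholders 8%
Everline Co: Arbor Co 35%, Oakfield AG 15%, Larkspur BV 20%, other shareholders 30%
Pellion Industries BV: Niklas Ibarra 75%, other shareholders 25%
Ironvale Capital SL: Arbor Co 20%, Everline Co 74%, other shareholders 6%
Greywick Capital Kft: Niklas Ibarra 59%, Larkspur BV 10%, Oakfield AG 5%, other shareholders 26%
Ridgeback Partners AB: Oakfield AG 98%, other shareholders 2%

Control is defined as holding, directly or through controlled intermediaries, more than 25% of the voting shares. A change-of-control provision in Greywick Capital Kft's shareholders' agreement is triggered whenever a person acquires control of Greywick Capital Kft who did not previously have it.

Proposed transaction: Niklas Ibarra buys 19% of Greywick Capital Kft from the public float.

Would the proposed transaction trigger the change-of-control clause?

The purchase changes only Niklas's holdings, so Niklas is the only person who could newly come to control Greywick.
Niklas holds 97% of Oakfield, so Niklas controls Oakfield.
Niklas holds 92% of Larkspur, so Niklas controls Larkspur.
Niklas and Larkspur and Oakfield together hold 59% + 10% + 5% = 74% of Greywick, so Niklas controls Greywick.
So Niklas already controls Greywick before the transaction.
After the purchase, Niklas's direct stake in Greywick rises to 59% + 19% = 78%.
Niklas controlled Greywick already, so this is not a new person acquiring control; every other person's position is unchanged or reduced.
No new person acquires control, so the clause is not triggered.

No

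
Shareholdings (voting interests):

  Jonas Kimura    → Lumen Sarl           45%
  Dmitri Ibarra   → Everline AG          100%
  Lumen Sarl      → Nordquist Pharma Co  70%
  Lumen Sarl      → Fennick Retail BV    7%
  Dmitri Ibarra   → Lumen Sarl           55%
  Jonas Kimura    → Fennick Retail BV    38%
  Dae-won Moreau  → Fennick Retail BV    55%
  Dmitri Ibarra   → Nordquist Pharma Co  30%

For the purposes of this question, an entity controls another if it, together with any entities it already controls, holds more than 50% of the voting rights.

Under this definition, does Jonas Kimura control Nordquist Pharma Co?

Jonas's largest direct stake is 45% in Lumen, which does not meet the threshold, so Jonas controls no company.
Neither Jonas nor any entity Jonas controls holds any voting interest in Nordquist.
So Jonas does not control Nordquist.

No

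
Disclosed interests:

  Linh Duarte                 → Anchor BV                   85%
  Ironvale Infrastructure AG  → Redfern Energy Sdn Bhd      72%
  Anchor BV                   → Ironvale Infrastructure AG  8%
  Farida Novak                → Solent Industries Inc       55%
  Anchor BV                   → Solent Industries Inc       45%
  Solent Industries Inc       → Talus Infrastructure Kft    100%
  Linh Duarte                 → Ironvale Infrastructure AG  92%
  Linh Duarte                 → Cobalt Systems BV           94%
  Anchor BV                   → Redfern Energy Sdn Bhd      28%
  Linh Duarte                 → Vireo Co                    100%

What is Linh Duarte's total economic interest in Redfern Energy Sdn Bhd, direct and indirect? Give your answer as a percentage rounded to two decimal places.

94.94%

Linh reaches Redfern along 3 paths.
Via Ironvale: 92% × 72% = 66.24%.
Via Anchor → Ironvale: 85% × 8% × 72% = 4.896%.
Via Anchor: 85% × 28% = 23.8%.
Total: 66.24% + 4.896% + 23.8% = 94.936%.
Rounded: 94.94%.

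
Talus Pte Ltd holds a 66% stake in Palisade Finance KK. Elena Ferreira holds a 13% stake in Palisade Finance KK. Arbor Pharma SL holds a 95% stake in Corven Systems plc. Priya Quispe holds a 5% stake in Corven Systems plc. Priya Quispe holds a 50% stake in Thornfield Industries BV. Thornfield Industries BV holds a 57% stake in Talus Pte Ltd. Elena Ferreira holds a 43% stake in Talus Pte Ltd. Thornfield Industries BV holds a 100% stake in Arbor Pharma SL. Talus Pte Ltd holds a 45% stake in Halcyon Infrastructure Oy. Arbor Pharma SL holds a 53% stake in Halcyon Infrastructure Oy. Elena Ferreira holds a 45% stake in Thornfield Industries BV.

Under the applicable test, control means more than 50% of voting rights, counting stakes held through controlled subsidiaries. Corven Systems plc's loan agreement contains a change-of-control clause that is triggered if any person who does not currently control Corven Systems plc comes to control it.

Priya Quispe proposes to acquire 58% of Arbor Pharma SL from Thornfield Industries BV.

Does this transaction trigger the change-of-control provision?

Yes

The purchase adds only to Priya's holdings (Thornfield's stake shrinks), so Priya is the only person who could newly come to control Corven.
Priya's largest direct stake is 50% in Thornfield, which does not meet the threshold, so Priya controls no company.
In Corven, Priya's side holds only 5%, not > 50%.
So before the transaction, Priya does not control Corven.
After the purchase, Priya holds 58% of Arbor directly, and Thornfield's stake falls to 42%.
Priya holds 58% of Arbor, so Priya controls Arbor.
Priya and Arbor together hold 5% + 95% = 100% of Corven, so Priya controls Corven.
Priya did not control Corven before and does after, so the clause is triggered.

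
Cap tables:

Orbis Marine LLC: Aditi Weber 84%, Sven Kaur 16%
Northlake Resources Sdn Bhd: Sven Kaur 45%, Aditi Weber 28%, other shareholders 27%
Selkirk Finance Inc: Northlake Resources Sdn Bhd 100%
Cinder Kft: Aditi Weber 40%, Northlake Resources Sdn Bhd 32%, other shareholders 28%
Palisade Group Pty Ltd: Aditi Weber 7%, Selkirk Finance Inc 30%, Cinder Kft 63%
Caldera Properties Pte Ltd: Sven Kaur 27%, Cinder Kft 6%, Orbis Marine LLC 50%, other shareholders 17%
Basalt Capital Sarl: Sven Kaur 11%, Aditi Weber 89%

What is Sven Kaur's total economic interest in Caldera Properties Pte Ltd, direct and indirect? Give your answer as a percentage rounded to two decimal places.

Sven reaches Caldera along 3 paths.
Direct stake: 27% = 27%.
Via Northlake → Cinder: 45% × 32% × 6% = 0.864%.
Via Orbis: 16% × 50% = 8%.
Total: 27% + 0.864% + 8% = 35.864%.
Rounded: 35.86%.

35.86%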